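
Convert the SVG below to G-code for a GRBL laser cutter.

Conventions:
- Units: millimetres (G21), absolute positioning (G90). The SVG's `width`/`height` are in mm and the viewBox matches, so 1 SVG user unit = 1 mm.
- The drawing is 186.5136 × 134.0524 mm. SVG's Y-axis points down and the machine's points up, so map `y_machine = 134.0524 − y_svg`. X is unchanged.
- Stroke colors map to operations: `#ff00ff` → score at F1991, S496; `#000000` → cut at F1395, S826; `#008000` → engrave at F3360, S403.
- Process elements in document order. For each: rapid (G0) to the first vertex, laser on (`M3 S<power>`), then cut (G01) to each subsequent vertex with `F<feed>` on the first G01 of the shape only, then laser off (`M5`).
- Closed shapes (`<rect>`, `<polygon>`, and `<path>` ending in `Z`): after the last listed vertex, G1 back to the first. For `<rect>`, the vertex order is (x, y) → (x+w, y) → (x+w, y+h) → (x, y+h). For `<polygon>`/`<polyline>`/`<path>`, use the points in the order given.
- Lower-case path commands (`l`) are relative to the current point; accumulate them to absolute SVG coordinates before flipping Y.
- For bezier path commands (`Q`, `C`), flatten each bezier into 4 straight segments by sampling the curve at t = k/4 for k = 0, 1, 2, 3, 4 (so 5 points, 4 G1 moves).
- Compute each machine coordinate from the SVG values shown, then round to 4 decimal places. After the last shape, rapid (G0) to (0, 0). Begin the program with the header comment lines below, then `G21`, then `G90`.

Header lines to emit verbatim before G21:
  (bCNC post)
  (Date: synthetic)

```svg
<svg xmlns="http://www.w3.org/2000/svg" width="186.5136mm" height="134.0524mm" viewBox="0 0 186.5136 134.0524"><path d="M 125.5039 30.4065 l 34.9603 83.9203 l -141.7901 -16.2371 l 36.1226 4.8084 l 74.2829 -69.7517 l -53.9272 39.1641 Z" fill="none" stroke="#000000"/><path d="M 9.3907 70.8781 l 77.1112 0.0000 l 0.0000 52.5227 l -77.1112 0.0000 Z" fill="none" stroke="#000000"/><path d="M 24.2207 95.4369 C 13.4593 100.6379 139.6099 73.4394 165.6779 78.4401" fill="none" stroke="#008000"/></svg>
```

1 u = 1 mm; y_m = 134.0524 − y.

[1] `<path>` closed polygon, #000000→cut S826 F1395: (125.5039,103.6459) → (160.4642,19.7256) → (18.6741,35.9627) → (54.7967,31.1543) → (129.0796,100.9060) → (75.1524,61.7419) → (125.5039,103.6459) (closed)

[2] `<path>` rectangle, #000000→cut S826 F1395: (9.3907,63.1743) → (86.5019,63.1743) → (86.5019,10.6516) → (9.3907,10.6516) → (9.3907,63.1743) (closed)

[3] `<path>` cubic bezier, #008000→engrave S403 F3360: (24.2207,38.6155) → (38.1176,39.7803) → (81.1383,47.0388) → (131.0645,54.3348) → (165.6779,55.6123)

(bCNC post)
(Date: synthetic)
G21
G90
G0 X125.5039 Y103.6459
M3 S826
G01 X160.4642 Y19.7256 F1395
G01 X18.6741 Y35.9627
G01 X54.7967 Y31.1543
G01 X129.0796 Y100.9060
G01 X75.1524 Y61.7419
G01 X125.5039 Y103.6459
M5
G0 X9.3907 Y63.1743
M3 S826
G01 X86.5019 Y63.1743 F1395
G01 X86.5019 Y10.6516
G01 X9.3907 Y10.6516
G01 X9.3907 Y63.1743
M5
G0 X24.2207 Y38.6155
M3 S403
G01 X38.1176 Y39.7803 F3360
G01 X81.1383 Y47.0388
G01 X131.0645 Y54.3348
G01 X165.6779 Y55.6123
M5
G0 X0.0000 Y0.0000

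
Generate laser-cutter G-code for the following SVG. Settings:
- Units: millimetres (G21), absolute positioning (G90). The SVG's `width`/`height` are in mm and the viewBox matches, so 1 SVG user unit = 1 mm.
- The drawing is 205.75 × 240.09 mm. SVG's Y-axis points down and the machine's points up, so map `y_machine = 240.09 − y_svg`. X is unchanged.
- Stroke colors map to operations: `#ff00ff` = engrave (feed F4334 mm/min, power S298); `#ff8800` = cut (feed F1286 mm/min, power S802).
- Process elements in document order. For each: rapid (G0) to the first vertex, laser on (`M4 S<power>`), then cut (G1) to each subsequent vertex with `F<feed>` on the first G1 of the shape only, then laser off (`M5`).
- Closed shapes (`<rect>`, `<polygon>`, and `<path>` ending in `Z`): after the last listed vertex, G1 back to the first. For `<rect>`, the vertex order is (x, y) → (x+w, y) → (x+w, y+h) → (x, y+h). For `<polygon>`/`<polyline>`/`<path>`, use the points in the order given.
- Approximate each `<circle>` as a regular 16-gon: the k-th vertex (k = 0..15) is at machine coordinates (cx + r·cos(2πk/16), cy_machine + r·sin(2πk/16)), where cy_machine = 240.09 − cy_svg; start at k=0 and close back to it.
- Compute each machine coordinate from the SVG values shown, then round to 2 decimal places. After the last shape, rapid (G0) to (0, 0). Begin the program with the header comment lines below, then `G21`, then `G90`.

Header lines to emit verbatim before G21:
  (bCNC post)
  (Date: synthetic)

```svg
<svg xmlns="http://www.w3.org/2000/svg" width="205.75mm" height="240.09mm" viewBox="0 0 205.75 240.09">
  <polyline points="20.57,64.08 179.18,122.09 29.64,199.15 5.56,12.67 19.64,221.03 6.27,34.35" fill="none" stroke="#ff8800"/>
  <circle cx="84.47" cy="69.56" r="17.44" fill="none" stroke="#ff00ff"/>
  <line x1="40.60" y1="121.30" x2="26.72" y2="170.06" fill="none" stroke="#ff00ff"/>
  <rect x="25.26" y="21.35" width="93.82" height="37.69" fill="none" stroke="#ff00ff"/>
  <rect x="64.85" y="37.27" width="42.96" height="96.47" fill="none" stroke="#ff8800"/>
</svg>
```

Since the viewBox matches the mm dimensions, user units are millimetres directly. The only transform is the Y-flip y_m = 240.09 − y_svg.

Shape 1 is a open polyline drawn with `<polyline>`. Its stroke #ff8800 means cut at S802, F1286. After flipping Y the toolpath is (20.57,176.01) → (179.18,118.00) → (29.64,40.94) → (5.56,227.42) → (19.64,19.06) → (6.27,205.74).

Shape 2 is a circle drawn with `<circle>`. Its stroke #ff00ff means engrave at S298, F4334. After flipping Y the toolpath is (101.91,170.53) → (100.58,177.20) → (96.80,182.86) → (91.14,186.64) → (84.47,187.97) → (77.80,186.64) → (72.14,182.86) → (68.36,177.20) → (67.03,170.53) → (68.36,163.86) → (72.14,158.20) → (77.80,154.42) → (84.47,153.09) → (91.14,154.42) → (96.80,158.20) → (100.58,163.86) → (101.91,170.53), returning to the start.

Shape 3 is a line segment drawn with `<line>`. Its stroke #ff00ff means engrave at S298, F4334. After flipping Y the toolpath is (40.60,118.79) → (26.72,70.03).

Shape 4 is a rectangle drawn with `<rect>`. Its stroke #ff00ff means engrave at S298, F4334. After flipping Y the toolpath is (25.26,218.74) → (119.08,218.74) → (119.08,181.05) → (25.26,181.05) → (25.26,218.74), returning to the start.

Shape 5 is a rectangle drawn with `<rect>`. Its stroke #ff8800 means cut at S802, F1286. After flipping Y the toolpath is (64.85,202.82) → (107.81,202.82) → (107.81,106.35) → (64.85,106.35) → (64.85,202.82), returning to the start.

(bCNC post)
(Date: synthetic)
G21
G90
G0 X20.57 Y176.01
M4 S802
G1 X179.18 Y118.00 F1286
G1 X29.64 Y40.94
G1 X5.56 Y227.42
G1 X19.64 Y19.06
G1 X6.27 Y205.74
M5
G0 X101.91 Y170.53
M4 S298
G1 X100.58 Y177.20 F4334
G1 X96.80 Y182.86
G1 X91.14 Y186.64
G1 X84.47 Y187.97
G1 X77.80 Y186.64
G1 X72.14 Y182.86
G1 X68.36 Y177.20
G1 X67.03 Y170.53
G1 X68.36 Y163.86
G1 X72.14 Y158.20
G1 X77.80 Y154.42
G1 X84.47 Y153.09
G1 X91.14 Y154.42
G1 X96.80 Y158.20
G1 X100.58 Y163.86
G1 X101.91 Y170.53
M5
G0 X40.60 Y118.79
M4 S298
G1 X26.72 Y70.03 F4334
M5
G0 X25.26 Y218.74
M4 S298
G1 X119.08 Y218.74 F4334
G1 X119.08 Y181.05
G1 X25.26 Y181.05
G1 X25.26 Y218.74
M5
G0 X64.85 Y202.82
M4 S802
G1 X107.81 Y202.82 F1286
G1 X107.81 Y106.35
G1 X64.85 Y106.35
G1 X64.85 Y202.82
M5
G0 X0.00 Y0.00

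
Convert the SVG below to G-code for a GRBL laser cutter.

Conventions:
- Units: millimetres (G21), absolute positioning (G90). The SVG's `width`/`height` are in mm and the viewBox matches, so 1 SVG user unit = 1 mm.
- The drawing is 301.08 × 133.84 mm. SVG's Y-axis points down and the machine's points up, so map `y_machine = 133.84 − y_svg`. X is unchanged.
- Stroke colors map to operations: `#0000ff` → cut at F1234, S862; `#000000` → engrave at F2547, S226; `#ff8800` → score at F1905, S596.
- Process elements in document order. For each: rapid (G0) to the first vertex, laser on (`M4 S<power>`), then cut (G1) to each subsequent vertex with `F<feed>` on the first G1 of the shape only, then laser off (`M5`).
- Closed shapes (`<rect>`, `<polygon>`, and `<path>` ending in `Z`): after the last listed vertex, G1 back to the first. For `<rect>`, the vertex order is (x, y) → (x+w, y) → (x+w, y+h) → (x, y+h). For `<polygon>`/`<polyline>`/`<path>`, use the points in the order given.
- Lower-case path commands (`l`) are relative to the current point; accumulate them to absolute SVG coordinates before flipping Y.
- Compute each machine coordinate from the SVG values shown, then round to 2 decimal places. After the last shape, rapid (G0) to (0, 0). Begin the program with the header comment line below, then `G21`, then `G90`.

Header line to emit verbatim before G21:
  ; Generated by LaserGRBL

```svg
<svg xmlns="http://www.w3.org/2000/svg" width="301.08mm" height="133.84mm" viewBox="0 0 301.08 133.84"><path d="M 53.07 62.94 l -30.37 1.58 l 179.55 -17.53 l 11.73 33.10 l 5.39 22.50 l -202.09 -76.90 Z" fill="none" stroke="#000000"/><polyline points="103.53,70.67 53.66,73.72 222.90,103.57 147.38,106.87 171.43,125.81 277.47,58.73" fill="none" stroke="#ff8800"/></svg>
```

viewBox `0 0 301.08 133.84` with mm width/height → 1 unit = 1 mm. Flip: y_m = 133.84 − y_svg.

**Shape 1** — `<path>` closed polygon, stroke `#000000` → engrave (S226, F2547). Machine vertices: (53.07,70.90) → (22.70,69.32) → (202.25,86.85) → (213.98,53.75) → (219.37,31.25) → (17.28,108.15) → (53.07,70.90). Closed: final G1 returns to the first vertex.

**Shape 2** — `<polyline>` open polyline, stroke `#ff8800` → score (S596, F1905). Machine vertices: (103.53,63.17) → (53.66,60.12) → (222.90,30.27) → (147.38,26.97) → (171.43,8.03) → (277.47,75.11). Open path.

; Generated by LaserGRBL
G21
G90
G0 X53.07 Y70.90
M4 S226
G1 X22.70 Y69.32 F2547
G1 X202.25 Y86.85
G1 X213.98 Y53.75
G1 X219.37 Y31.25
G1 X17.28 Y108.15
G1 X53.07 Y70.90
M5
G0 X103.53 Y63.17
M4 S596
G1 X53.66 Y60.12 F1905
G1 X222.90 Y30.27
G1 X147.38 Y26.97
G1 X171.43 Y8.03
G1 X277.47 Y75.11
M5
G0 X0.00 Y0.00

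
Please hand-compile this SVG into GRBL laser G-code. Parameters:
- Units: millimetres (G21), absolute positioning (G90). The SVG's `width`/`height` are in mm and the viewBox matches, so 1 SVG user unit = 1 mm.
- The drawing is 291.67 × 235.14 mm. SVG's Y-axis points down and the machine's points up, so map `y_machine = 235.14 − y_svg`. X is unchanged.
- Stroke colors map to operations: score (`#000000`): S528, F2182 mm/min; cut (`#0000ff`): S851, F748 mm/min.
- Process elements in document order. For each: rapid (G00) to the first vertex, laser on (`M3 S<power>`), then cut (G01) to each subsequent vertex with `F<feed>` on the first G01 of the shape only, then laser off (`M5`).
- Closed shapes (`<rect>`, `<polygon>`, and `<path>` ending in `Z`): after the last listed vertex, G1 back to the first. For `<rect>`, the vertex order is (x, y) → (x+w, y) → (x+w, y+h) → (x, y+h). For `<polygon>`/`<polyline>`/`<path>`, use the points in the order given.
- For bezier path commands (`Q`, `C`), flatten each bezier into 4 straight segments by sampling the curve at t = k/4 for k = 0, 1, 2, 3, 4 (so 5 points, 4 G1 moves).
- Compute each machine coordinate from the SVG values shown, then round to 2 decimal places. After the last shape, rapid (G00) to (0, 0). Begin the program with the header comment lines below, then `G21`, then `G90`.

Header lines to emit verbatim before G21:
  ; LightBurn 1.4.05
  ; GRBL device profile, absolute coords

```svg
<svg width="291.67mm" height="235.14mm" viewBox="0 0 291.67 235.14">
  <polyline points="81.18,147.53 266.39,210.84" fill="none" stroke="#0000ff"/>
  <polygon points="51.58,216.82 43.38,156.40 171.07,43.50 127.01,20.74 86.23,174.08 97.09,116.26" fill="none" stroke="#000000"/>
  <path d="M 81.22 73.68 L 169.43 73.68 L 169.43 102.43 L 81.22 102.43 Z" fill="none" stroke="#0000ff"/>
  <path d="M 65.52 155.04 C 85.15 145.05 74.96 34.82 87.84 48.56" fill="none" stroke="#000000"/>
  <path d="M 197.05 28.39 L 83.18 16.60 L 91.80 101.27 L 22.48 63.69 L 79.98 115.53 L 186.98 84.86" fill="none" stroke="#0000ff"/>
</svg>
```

; LightBurn 1.4.05
; GRBL device profile, absolute coords
G21
G90
G00 X81.18 Y87.61
M3 S851
G01 X266.39 Y24.30 F748
M5
G00 X51.58 Y18.32
M3 S528
G01 X43.38 Y78.74 F2182
G01 X171.07 Y191.64
G01 X127.01 Y214.40
G01 X86.23 Y61.06
G01 X97.09 Y118.88
G01 X51.58 Y18.32
M5
G00 X81.22 Y161.46
M3 S851
G01 X169.43 Y161.46 F748
G01 X169.43 Y132.71
G01 X81.22 Y132.71
G01 X81.22 Y161.46
M5
G00 X65.52 Y80.10
M3 S528
G01 X75.48 Y102.88 F2182
G01 X79.21 Y142.24
G01 X81.68 Y177.14
G01 X87.84 Y186.58
M5
G00 X197.05 Y206.75
M3 S851
G01 X83.18 Y218.54 F748
G01 X91.80 Y133.87
G01 X22.48 Y171.45
G01 X79.98 Y119.61
G01 X186.98 Y150.28
M5
G00 X0.00 Y0.00

1 u = 1 mm; y_m = 235.14 − y.

[1] `<polyline>` line segment, #0000ff→cut S851 F748: (81.18,87.61) → (266.39,24.30)

[2] `<polygon>` closed polygon, #000000→score S528 F2182: (51.58,18.32) → (43.38,78.74) → (171.07,191.64) → (127.01,214.40) → (86.23,61.06) → (97.09,118.88) → (51.58,18.32) (closed)

[3] `<path>` rectangle, #0000ff→cut S851 F748: (81.22,161.46) → (169.43,161.46) → (169.43,132.71) → (81.22,132.71) → (81.22,161.46) (closed)

[4] `<path>` cubic bezier, #000000→score S528 F2182: (65.52,80.10) → (75.48,102.88) → (79.21,142.24) → (81.68,177.14) → (87.84,186.58)

[5] `<path>` open polyline, #0000ff→cut S851 F748: (197.05,206.75) → (83.18,218.54) → (91.80,133.87) → (22.48,171.45) → (79.98,119.61) → (186.98,150.28)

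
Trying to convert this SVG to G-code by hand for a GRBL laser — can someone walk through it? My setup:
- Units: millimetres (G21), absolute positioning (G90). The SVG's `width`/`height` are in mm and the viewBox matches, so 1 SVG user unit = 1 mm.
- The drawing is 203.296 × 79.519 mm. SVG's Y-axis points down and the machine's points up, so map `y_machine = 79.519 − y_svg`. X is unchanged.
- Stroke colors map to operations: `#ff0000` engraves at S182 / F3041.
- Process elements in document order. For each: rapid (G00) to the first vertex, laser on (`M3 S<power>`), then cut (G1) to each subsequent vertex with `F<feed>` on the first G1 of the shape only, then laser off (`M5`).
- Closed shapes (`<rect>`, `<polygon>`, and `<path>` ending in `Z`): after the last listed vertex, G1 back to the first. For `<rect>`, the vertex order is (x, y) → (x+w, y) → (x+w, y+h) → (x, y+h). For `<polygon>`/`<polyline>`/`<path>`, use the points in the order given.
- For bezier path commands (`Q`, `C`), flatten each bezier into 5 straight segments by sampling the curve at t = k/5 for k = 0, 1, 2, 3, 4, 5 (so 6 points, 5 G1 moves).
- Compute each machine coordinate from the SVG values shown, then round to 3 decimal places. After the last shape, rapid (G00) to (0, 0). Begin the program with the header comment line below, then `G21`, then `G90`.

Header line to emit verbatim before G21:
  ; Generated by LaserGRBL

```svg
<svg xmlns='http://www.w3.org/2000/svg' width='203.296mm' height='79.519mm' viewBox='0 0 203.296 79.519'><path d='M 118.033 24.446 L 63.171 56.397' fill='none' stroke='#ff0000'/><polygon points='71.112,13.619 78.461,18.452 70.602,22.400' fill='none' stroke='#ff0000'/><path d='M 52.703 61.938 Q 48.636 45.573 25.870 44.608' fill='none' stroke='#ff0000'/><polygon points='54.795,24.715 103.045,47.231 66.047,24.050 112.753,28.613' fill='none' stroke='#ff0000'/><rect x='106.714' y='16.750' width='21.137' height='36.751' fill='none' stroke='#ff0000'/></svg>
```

; Generated by LaserGRBL
G21
G90
G00 X118.033 Y55.073
M3 S182
G1 X63.171 Y23.122 F3041
M5
G00 X71.112 Y65.900
M3 S182
G1 X78.461 Y61.067 F3041
G1 X70.602 Y57.119
G1 X71.112 Y65.900
M5
G00 X52.703 Y17.581
M3 S182
G1 X50.328 Y23.511 F3041
G1 X46.458 Y28.209
G1 X41.091 Y31.675
G1 X34.228 Y33.909
G1 X25.870 Y34.911
M5
G00 X54.795 Y54.804
M3 S182
G1 X103.045 Y32.288 F3041
G1 X66.047 Y55.469
G1 X112.753 Y50.906
G1 X54.795 Y54.804
M5
G00 X106.714 Y62.769
M3 S182
G1 X127.851 Y62.769 F3041
G1 X127.851 Y26.018
G1 X106.714 Y26.018
G1 X106.714 Y62.769
M5
G00 X0.000 Y0.000

Since the viewBox matches the mm dimensions, user units are millimetres directly. The only transform is the Y-flip y_m = 79.519 − y_svg.

Shape 1 is a line segment drawn with `<path>`. Its stroke #ff0000 means engrave at S182, F3041. After flipping Y the toolpath is (118.033,55.073) → (63.171,23.122).

Shape 2 is a regular polygon drawn with `<polygon>`. Its stroke #ff0000 means engrave at S182, F3041. After flipping Y the toolpath is (71.112,65.900) → (78.461,61.067) → (70.602,57.119) → (71.112,65.900), returning to the start.

Shape 3 is a quadratic bezier drawn with `<path>`. Its stroke #ff0000 means engrave at S182, F3041. After flipping Y the toolpath is (52.703,17.581) → (50.328,23.511) → (46.458,28.209) → (41.091,31.675) → (34.228,33.909) → (25.870,34.911).

Shape 4 is a closed polygon drawn with `<polygon>`. Its stroke #ff0000 means engrave at S182, F3041. After flipping Y the toolpath is (54.795,54.804) → (103.045,32.288) → (66.047,55.469) → (112.753,50.906) → (54.795,54.804), returning to the start.

Shape 5 is a rectangle drawn with `<rect>`. Its stroke #ff0000 means engrave at S182, F3041. After flipping Y the toolpath is (106.714,62.769) → (127.851,62.769) → (127.851,26.018) → (106.714,26.018) → (106.714,62.769), returning to the start.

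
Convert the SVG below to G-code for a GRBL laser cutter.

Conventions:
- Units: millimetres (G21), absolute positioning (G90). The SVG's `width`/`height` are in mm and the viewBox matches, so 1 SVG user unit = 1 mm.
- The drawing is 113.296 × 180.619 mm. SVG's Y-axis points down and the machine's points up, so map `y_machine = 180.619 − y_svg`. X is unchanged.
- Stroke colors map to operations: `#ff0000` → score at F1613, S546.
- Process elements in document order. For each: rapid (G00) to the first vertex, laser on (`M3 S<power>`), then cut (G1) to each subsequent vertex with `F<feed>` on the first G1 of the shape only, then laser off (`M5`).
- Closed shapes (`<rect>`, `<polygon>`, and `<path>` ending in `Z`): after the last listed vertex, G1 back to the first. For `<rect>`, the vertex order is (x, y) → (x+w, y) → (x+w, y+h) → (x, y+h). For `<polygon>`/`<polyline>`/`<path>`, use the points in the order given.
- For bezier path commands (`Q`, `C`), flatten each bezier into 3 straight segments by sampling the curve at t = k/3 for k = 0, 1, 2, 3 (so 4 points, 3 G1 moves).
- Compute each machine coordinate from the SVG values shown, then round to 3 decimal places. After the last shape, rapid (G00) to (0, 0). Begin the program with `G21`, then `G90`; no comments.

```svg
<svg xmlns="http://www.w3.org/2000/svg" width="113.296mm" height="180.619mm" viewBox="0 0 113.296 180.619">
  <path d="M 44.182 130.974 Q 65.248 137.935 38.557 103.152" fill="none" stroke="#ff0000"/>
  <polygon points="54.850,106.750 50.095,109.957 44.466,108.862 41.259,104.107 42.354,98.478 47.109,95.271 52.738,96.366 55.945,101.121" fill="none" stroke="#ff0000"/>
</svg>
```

G21
G90
G00 X44.182 Y49.645
M3 S546
G1 X52.920 Y49.643 F1613
G1 X51.045 Y58.917
G1 X38.557 Y77.467
M5
G00 X54.850 Y73.869
M3 S546
G1 X50.095 Y70.662 F1613
G1 X44.466 Y71.757
G1 X41.259 Y76.512
G1 X42.354 Y82.141
G1 X47.109 Y85.348
G1 X52.738 Y84.253
G1 X55.945 Y79.498
G1 X54.850 Y73.869
M5
G00 X0.000 Y0.000

1 u = 1 mm; y_m = 180.619 − y.

[1] `<path>` quadratic bezier, #ff0000→score S546 F1613: (44.182,49.645) → (52.920,49.643) → (51.045,58.917) → (38.557,77.467)

[2] `<polygon>` regular polygon, #ff0000→score S546 F1613: (54.850,73.869) → (50.095,70.662) → (44.466,71.757) → (41.259,76.512) → (42.354,82.141) → (47.109,85.348) → (52.738,84.253) → (55.945,79.498) → (54.850,73.869) (closed)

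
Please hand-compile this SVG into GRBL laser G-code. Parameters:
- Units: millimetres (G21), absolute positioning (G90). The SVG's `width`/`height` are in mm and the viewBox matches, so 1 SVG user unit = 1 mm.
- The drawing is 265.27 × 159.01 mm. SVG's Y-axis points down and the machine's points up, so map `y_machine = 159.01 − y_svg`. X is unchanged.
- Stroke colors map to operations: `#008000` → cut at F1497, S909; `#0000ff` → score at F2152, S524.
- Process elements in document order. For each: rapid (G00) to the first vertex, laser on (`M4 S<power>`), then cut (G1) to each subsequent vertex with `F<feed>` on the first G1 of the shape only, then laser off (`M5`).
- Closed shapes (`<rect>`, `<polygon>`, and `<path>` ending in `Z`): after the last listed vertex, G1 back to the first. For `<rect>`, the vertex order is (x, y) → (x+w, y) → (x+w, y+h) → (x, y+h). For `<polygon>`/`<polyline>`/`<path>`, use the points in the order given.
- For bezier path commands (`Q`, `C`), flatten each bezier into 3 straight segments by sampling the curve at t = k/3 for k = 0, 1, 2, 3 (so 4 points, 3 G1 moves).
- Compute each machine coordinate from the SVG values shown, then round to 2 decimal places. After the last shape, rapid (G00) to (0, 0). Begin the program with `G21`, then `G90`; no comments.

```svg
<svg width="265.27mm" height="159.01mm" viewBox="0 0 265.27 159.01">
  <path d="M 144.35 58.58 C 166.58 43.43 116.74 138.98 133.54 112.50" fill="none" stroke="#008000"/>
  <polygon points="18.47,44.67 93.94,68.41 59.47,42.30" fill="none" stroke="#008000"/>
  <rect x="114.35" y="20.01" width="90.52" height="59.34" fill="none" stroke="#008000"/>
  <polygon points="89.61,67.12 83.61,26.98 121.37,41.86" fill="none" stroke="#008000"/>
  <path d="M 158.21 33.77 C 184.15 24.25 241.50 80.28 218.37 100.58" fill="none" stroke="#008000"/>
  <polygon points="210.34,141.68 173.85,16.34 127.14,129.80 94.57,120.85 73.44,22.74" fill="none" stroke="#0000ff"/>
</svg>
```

Since the viewBox matches the mm dimensions, user units are millimetres directly. The only transform is the Y-flip y_m = 159.01 − y_svg.

Shape 1 is a cubic bezier drawn with `<path>`. Its stroke #008000 means cut at S909, F1497. After flipping Y the toolpath is (144.35,100.43) → (147.69,87.30) → (133.82,52.09) → (133.54,46.51).

Shape 2 is a closed polygon drawn with `<polygon>`. Its stroke #008000 means cut at S909, F1497. After flipping Y the toolpath is (18.47,114.34) → (93.94,90.60) → (59.47,116.71) → (18.47,114.34), returning to the start.

Shape 3 is a rectangle drawn with `<rect>`. Its stroke #008000 means cut at S909, F1497. After flipping Y the toolpath is (114.35,139.00) → (204.87,139.00) → (204.87,79.66) → (114.35,79.66) → (114.35,139.00), returning to the start.

Shape 4 is a regular polygon drawn with `<polygon>`. Its stroke #008000 means cut at S909, F1497. After flipping Y the toolpath is (89.61,91.89) → (83.61,132.03) → (121.37,117.15) → (89.61,91.89), returning to the start.

Shape 5 is a cubic bezier drawn with `<path>`. Its stroke #008000 means cut at S909, F1497. After flipping Y the toolpath is (158.21,125.24) → (190.48,116.66) → (218.82,86.89) → (218.37,58.43).

Shape 6 is a closed polygon drawn with `<polygon>`. Its stroke #0000ff means score at S524, F2152. After flipping Y the toolpath is (210.34,17.33) → (173.85,142.67) → (127.14,29.21) → (94.57,38.16) → (73.44,136.27) → (210.34,17.33), returning to the start.

G21
G90
G00 X144.35 Y100.43
M4 S909
G1 X147.69 Y87.30 F1497
G1 X133.82 Y52.09
G1 X133.54 Y46.51
M5
G00 X18.47 Y114.34
M4 S909
G1 X93.94 Y90.60 F1497
G1 X59.47 Y116.71
G1 X18.47 Y114.34
M5
G00 X114.35 Y139.00
M4 S909
G1 X204.87 Y139.00 F1497
G1 X204.87 Y79.66
G1 X114.35 Y79.66
G1 X114.35 Y139.00
M5
G00 X89.61 Y91.89
M4 S909
G1 X83.61 Y132.03 F1497
G1 X121.37 Y117.15
G1 X89.61 Y91.89
M5
G00 X158.21 Y125.24
M4 S909
G1 X190.48 Y116.66 F1497
G1 X218.82 Y86.89
G1 X218.37 Y58.43
M5
G00 X210.34 Y17.33
M4 S524
G1 X173.85 Y142.67 F2152
G1 X127.14 Y29.21
G1 X94.57 Y38.16
G1 X73.44 Y136.27
G1 X210.34 Y17.33
M5
G00 X0.00 Y0.00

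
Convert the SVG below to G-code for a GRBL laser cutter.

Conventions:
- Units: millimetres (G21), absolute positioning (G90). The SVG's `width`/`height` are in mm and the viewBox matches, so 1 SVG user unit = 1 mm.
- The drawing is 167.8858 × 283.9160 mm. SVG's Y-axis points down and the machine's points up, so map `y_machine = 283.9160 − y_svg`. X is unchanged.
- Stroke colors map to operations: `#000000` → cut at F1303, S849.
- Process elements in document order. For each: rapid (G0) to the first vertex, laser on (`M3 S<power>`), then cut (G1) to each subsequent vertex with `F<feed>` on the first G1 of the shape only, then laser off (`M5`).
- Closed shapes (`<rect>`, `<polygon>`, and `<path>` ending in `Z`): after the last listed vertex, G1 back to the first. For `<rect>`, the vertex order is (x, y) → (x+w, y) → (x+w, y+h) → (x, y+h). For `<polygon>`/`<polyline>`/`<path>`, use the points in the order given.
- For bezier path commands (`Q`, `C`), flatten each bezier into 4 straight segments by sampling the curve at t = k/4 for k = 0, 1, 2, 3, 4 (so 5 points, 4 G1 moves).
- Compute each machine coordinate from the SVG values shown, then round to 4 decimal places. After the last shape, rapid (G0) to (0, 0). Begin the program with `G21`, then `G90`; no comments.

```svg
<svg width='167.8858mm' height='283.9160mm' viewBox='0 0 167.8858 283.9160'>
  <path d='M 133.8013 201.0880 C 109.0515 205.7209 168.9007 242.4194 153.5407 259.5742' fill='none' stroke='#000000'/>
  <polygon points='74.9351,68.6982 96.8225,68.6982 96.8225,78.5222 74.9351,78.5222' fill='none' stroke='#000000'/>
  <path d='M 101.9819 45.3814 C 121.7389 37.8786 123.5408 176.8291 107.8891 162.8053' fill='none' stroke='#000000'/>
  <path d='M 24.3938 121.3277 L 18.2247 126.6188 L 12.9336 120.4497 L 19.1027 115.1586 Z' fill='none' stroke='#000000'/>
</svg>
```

G21
G90
G0 X133.8013 Y82.8280
M3 S849
G1 X128.6043 Y74.1474 F1303
G1 X140.1498 Y58.2806
G1 X153.4560 Y40.0659
G1 X153.5407 Y24.3418
M5
G0 X74.9351 Y215.2178
M3 S849
G1 X96.8225 Y215.2178 F1303
G1 X96.8225 Y205.3938
G1 X74.9351 Y205.3938
G1 X74.9351 Y215.2178
M5
G0 X101.9819 Y238.5346
M3 S849
G1 X113.4409 Y221.3803 F1303
G1 X118.2138 Y177.3773
G1 X116.3475 Y134.5970
G1 X107.8891 Y121.1107
M5
G0 X24.3938 Y162.5883
M3 S849
G1 X18.2247 Y157.2972 F1303
G1 X12.9336 Y163.4663
G1 X19.1027 Y168.7574
G1 X24.3938 Y162.5883
M5
G0 X0.0000 Y0.0000

1 u = 1 mm; y_m = 283.9160 − y.

[1] `<path>` cubic bezier, #000000→cut S849 F1303: (133.8013,82.8280) → (128.6043,74.1474) → (140.1498,58.2806) → (153.4560,40.0659) → (153.5407,24.3418)

[2] `<polygon>` rectangle, #000000→cut S849 F1303: (74.9351,215.2178) → (96.8225,215.2178) → (96.8225,205.3938) → (74.9351,205.3938) → (74.9351,215.2178) (closed)

[3] `<path>` cubic bezier, #000000→cut S849 F1303: (101.9819,238.5346) → (113.4409,221.3803) → (118.2138,177.3773) → (116.3475,134.5970) → (107.8891,121.1107)

[4] `<path>` regular polygon, #000000→cut S849 F1303: (24.3938,162.5883) → (18.2247,157.2972) → (12.9336,163.4663) → (19.1027,168.7574) → (24.3938,162.5883) (closed)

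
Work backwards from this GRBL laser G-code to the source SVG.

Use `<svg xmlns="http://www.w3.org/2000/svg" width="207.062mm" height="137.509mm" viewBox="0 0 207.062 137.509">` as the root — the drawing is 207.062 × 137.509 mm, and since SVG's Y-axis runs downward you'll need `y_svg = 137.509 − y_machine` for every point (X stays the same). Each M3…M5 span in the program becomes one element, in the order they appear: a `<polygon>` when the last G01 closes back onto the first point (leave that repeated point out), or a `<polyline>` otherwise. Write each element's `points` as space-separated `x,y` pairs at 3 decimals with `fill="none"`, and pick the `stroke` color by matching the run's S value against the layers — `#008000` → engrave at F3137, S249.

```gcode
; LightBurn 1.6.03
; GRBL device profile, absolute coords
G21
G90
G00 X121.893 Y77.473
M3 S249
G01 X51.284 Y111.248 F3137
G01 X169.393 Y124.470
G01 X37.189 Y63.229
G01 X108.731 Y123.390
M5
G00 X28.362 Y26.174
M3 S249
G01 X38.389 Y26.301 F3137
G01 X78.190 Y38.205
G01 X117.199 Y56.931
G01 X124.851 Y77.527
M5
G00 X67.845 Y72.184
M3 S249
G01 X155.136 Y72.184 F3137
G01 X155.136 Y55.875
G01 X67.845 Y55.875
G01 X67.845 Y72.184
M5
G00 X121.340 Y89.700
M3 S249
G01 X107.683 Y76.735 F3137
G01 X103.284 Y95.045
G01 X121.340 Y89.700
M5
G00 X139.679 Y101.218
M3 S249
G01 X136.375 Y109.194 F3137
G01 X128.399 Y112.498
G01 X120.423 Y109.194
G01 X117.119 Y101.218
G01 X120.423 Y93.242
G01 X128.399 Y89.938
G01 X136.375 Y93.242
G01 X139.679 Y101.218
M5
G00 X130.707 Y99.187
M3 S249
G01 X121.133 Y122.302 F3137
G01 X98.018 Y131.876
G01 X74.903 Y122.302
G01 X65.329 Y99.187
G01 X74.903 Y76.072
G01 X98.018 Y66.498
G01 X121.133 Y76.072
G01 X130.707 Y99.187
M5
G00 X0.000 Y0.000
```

<svg xmlns="http://www.w3.org/2000/svg" width="207.062mm" height="137.509mm" viewBox="0 0 207.062 137.509">
  <polyline points="121.893,60.036 51.284,26.261 169.393,13.039 37.189,74.280 108.731,14.119" fill="none" stroke="#008000"/>
  <polyline points="28.362,111.335 38.389,111.208 78.190,99.304 117.199,80.578 124.851,59.982" fill="none" stroke="#008000"/>
  <polygon points="67.845,65.325 155.136,65.325 155.136,81.634 67.845,81.634" fill="none" stroke="#008000"/>
  <polygon points="121.340,47.809 107.683,60.774 103.284,42.464" fill="none" stroke="#008000"/>
  <polygon points="139.679,36.291 136.375,28.315 128.399,25.011 120.423,28.315 117.119,36.291 120.423,44.267 128.399,47.571 136.375,44.267" fill="none" stroke="#008000"/>
  <polygon points="130.707,38.322 121.133,15.207 98.018,5.633 74.903,15.207 65.329,38.322 74.903,61.437 98.018,71.011 121.133,61.437" fill="none" stroke="#008000"/>
</svg>

Each laser-on run becomes one SVG element. Flip Y back into SVG space with y_svg = 137.509 − y_machine. Every run uses S249, so all elements get stroke `#008000` (engrave).

Run 1: The run is open, so emit a `<polyline>` with points (Y-flipped): 121.893,60.036 51.284,26.261 169.393,13.039 37.189,74.280 108.731,14.119.

Run 2: The run is open, so emit a `<polyline>` with points (Y-flipped): 28.362,111.335 38.389,111.208 78.190,99.304 117.199,80.578 124.851,59.982.

Run 3: The run returns to its start, so emit a `<polygon>` with points (Y-flipped): 67.845,65.325 155.136,65.325 155.136,81.634 67.845,81.634.

Run 4: The run returns to its start, so emit a `<polygon>` with points (Y-flipped): 121.340,47.809 107.683,60.774 103.284,42.464.

Run 5: The run returns to its start, so emit a `<polygon>` with points (Y-flipped): 139.679,36.291 136.375,28.315 128.399,25.011 120.423,28.315 117.119,36.291 120.423,44.267 128.399,47.571 136.375,44.267.

Run 6: The run returns to its start, so emit a `<polygon>` with points (Y-flipped): 130.707,38.322 121.133,15.207 98.018,5.633 74.903,15.207 65.329,38.322 74.903,61.437 98.018,71.011 121.133,61.437.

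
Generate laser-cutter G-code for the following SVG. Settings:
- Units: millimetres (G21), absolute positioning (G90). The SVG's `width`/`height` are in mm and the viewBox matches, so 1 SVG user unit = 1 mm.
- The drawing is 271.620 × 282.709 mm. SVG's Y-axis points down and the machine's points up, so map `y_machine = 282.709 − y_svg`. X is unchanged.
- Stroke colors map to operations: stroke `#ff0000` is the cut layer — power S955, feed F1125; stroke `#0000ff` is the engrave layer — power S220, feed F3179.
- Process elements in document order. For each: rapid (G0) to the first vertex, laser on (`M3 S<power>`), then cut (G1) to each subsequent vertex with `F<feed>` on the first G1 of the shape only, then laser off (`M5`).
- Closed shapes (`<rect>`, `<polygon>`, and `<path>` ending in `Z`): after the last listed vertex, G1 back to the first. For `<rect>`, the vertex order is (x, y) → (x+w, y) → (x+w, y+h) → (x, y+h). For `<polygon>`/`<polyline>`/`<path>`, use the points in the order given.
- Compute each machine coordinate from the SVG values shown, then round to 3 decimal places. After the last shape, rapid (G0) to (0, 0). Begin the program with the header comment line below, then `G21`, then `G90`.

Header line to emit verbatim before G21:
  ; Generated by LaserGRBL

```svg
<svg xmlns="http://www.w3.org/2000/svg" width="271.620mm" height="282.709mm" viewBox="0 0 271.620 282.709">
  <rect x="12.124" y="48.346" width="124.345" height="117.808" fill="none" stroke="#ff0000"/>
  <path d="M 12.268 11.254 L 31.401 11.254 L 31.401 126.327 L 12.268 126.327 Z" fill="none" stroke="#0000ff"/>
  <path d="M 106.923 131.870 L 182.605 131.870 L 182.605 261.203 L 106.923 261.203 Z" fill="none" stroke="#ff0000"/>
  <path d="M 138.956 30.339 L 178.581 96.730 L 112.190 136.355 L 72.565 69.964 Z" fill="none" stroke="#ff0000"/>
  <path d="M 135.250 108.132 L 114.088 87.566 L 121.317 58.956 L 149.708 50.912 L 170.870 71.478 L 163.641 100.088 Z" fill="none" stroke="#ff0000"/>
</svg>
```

; Generated by LaserGRBL
G21
G90
G0 X12.124 Y234.363
M3 S955
G1 X136.469 Y234.363 F1125
G1 X136.469 Y116.555
G1 X12.124 Y116.555
G1 X12.124 Y234.363
M5
G0 X12.268 Y271.455
M3 S220
G1 X31.401 Y271.455 F3179
G1 X31.401 Y156.382
G1 X12.268 Y156.382
G1 X12.268 Y271.455
M5
G0 X106.923 Y150.839
M3 S955
G1 X182.605 Y150.839 F1125
G1 X182.605 Y21.506
G1 X106.923 Y21.506
G1 X106.923 Y150.839
M5
G0 X138.956 Y252.370
M3 S955
G1 X178.581 Y185.979 F1125
G1 X112.190 Y146.354
G1 X72.565 Y212.745
G1 X138.956 Y252.370
M5
G0 X135.250 Y174.577
M3 S955
G1 X114.088 Y195.143 F1125
G1 X121.317 Y223.753
G1 X149.708 Y231.797
G1 X170.870 Y211.231
G1 X163.641 Y182.621
G1 X135.250 Y174.577
M5
G0 X0.000 Y0.000

1 u = 1 mm; y_m = 282.709 − y.

[1] `<rect>` rectangle, #ff0000→cut S955 F1125: (12.124,234.363) → (136.469,234.363) → (136.469,116.555) → (12.124,116.555) → (12.124,234.363) (closed)

[2] `<path>` rectangle, #0000ff→engrave S220 F3179: (12.268,271.455) → (31.401,271.455) → (31.401,156.382) → (12.268,156.382) → (12.268,271.455) (closed)

[3] `<path>` rectangle, #ff0000→cut S955 F1125: (106.923,150.839) → (182.605,150.839) → (182.605,21.506) → (106.923,21.506) → (106.923,150.839) (closed)

[4] `<path>` regular polygon, #ff0000→cut S955 F1125: (138.956,252.370) → (178.581,185.979) → (112.190,146.354) → (72.565,212.745) → (138.956,252.370) (closed)

[5] `<path>` regular polygon, #ff0000→cut S955 F1125: (135.250,174.577) → (114.088,195.143) → (121.317,223.753) → (149.708,231.797) → (170.870,211.231) → (163.641,182.621) → (135.250,174.577) (closed)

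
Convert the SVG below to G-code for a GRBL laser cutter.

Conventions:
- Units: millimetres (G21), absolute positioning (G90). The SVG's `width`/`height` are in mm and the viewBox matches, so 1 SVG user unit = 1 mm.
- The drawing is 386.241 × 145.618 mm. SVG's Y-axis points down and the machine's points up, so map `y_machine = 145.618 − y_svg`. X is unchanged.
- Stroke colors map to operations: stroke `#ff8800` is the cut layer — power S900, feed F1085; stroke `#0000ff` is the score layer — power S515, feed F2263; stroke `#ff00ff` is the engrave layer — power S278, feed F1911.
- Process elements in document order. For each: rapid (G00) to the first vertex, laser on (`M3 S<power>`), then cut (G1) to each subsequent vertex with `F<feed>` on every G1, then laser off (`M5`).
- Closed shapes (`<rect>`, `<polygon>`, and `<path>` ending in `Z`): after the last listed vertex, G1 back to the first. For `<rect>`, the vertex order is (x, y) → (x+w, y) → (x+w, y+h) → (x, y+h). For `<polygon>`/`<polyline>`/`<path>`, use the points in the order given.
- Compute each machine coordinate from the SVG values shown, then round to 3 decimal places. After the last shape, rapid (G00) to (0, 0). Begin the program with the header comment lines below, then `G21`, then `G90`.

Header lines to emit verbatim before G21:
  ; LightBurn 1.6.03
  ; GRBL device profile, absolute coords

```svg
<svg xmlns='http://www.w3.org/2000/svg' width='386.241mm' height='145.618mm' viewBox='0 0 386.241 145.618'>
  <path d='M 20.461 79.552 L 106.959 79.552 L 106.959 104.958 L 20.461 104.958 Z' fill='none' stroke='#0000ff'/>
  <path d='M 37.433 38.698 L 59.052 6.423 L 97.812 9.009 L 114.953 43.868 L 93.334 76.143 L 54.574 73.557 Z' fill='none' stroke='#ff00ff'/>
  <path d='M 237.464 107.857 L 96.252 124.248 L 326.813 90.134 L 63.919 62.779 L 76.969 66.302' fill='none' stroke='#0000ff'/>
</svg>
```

1 u = 1 mm; y_m = 145.618 − y.

[1] `<path>` rectangle, #0000ff→score S515 F2263: (20.461,66.066) → (106.959,66.066) → (106.959,40.660) → (20.461,40.660) → (20.461,66.066) (closed)

[2] `<path>` regular polygon, #ff00ff→engrave S278 F1911: (37.433,106.920) → (59.052,139.195) → (97.812,136.609) → (114.953,101.750) → (93.334,69.475) → (54.574,72.061) → (37.433,106.920) (closed)

[3] `<path>` open polyline, #0000ff→score S515 F2263: (237.464,37.761) → (96.252,21.370) → (326.813,55.484) → (63.919,82.839) → (76.969,79.316)

; LightBurn 1.6.03
; GRBL device profile, absolute coords
G21
G90
G00 X20.461 Y66.066
M3 S515
G1 X106.959 Y66.066 F2263
G1 X106.959 Y40.660 F2263
G1 X20.461 Y40.660 F2263
G1 X20.461 Y66.066 F2263
M5
G00 X37.433 Y106.920
M3 S278
G1 X59.052 Y139.195 F1911
G1 X97.812 Y136.609 F1911
G1 X114.953 Y101.750 F1911
G1 X93.334 Y69.475 F1911
G1 X54.574 Y72.061 F1911
G1 X37.433 Y106.920 F1911
M5
G00 X237.464 Y37.761
M3 S515
G1 X96.252 Y21.370 F2263
G1 X326.813 Y55.484 F2263
G1 X63.919 Y82.839 F2263
G1 X76.969 Y79.316 F2263
M5
G00 X0.000 Y0.000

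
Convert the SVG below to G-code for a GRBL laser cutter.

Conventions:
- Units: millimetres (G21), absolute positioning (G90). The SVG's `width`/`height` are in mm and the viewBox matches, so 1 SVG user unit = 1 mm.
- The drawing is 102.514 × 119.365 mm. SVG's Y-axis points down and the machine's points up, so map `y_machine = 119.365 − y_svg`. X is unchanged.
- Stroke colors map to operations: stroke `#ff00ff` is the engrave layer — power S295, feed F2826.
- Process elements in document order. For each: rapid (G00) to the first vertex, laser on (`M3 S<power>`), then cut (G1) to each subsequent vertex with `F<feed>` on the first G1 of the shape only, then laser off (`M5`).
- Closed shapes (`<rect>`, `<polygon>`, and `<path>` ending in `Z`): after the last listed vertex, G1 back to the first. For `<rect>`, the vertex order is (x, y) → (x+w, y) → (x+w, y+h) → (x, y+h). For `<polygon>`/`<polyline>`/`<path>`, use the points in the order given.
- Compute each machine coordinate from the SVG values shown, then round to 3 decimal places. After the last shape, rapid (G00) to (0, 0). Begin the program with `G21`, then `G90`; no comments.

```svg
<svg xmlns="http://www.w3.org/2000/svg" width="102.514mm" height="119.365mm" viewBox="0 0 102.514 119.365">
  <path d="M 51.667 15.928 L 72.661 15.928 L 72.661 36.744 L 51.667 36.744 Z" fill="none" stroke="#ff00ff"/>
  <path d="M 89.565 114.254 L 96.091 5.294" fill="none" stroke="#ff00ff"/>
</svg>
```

1 u = 1 mm; y_m = 119.365 − y.

[1] `<path>` rectangle, #ff00ff→engrave S295 F2826: (51.667,103.437) → (72.661,103.437) → (72.661,82.621) → (51.667,82.621) → (51.667,103.437) (closed)

[2] `<path>` line segment, #ff00ff→engrave S295 F2826: (89.565,5.111) → (96.091,114.071)

G21
G90
G00 X51.667 Y103.437
M3 S295
G1 X72.661 Y103.437 F2826
G1 X72.661 Y82.621
G1 X51.667 Y82.621
G1 X51.667 Y103.437
M5
G00 X89.565 Y5.111
M3 S295
G1 X96.091 Y114.071 F2826
M5
G00 X0.000 Y0.000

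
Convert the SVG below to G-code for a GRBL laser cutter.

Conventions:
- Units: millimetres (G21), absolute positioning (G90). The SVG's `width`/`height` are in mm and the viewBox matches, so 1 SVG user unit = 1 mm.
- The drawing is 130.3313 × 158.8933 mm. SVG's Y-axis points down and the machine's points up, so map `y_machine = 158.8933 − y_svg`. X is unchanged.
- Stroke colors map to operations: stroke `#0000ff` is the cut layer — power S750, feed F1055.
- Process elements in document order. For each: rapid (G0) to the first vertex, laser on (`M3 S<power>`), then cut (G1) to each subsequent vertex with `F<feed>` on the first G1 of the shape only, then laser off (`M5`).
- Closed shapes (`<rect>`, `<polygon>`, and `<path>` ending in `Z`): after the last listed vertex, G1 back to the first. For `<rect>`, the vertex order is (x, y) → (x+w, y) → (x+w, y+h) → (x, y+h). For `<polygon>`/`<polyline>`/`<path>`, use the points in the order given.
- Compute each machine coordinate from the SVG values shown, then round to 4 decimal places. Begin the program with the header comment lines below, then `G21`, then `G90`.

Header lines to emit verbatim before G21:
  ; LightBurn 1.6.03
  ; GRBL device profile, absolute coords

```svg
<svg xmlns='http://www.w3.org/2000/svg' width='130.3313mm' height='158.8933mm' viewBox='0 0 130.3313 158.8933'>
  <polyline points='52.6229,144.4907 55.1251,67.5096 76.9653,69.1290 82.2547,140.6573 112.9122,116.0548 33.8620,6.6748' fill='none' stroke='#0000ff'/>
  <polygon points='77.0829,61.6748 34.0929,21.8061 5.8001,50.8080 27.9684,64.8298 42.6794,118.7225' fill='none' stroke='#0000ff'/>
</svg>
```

; LightBurn 1.6.03
; GRBL device profile, absolute coords
G21
G90
G0 X52.6229 Y14.4026
M3 S750
G1 X55.1251 Y91.3837 F1055
G1 X76.9653 Y89.7643
G1 X82.2547 Y18.2360
G1 X112.9122 Y42.8385
G1 X33.8620 Y152.2185
M5
G0 X77.0829 Y97.2185
M3 S750
G1 X34.0929 Y137.0872 F1055
G1 X5.8001 Y108.0853
G1 X27.9684 Y94.0635
G1 X42.6794 Y40.1708
G1 X77.0829 Y97.2185
M5

viewBox `0 0 130.3313 158.8933` with mm width/height → 1 unit = 1 mm. Flip: y_m = 158.8933 − y_svg.

**Shape 1** — `<polyline>` open polyline, stroke `#0000ff` → cut (S750, F1055). Machine vertices: (52.6229,14.4026) → (55.1251,91.3837) → (76.9653,89.7643) → (82.2547,18.2360) → (112.9122,42.8385) → (33.8620,152.2185). Open path.

**Shape 2** — `<polygon>` closed polygon, stroke `#0000ff` → cut (S750, F1055). Machine vertices: (77.0829,97.2185) → (34.0929,137.0872) → (5.8001,108.0853) → (27.9684,94.0635) → (42.6794,40.1708) → (77.0829,97.2185). Closed: final G1 returns to the first vertex.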